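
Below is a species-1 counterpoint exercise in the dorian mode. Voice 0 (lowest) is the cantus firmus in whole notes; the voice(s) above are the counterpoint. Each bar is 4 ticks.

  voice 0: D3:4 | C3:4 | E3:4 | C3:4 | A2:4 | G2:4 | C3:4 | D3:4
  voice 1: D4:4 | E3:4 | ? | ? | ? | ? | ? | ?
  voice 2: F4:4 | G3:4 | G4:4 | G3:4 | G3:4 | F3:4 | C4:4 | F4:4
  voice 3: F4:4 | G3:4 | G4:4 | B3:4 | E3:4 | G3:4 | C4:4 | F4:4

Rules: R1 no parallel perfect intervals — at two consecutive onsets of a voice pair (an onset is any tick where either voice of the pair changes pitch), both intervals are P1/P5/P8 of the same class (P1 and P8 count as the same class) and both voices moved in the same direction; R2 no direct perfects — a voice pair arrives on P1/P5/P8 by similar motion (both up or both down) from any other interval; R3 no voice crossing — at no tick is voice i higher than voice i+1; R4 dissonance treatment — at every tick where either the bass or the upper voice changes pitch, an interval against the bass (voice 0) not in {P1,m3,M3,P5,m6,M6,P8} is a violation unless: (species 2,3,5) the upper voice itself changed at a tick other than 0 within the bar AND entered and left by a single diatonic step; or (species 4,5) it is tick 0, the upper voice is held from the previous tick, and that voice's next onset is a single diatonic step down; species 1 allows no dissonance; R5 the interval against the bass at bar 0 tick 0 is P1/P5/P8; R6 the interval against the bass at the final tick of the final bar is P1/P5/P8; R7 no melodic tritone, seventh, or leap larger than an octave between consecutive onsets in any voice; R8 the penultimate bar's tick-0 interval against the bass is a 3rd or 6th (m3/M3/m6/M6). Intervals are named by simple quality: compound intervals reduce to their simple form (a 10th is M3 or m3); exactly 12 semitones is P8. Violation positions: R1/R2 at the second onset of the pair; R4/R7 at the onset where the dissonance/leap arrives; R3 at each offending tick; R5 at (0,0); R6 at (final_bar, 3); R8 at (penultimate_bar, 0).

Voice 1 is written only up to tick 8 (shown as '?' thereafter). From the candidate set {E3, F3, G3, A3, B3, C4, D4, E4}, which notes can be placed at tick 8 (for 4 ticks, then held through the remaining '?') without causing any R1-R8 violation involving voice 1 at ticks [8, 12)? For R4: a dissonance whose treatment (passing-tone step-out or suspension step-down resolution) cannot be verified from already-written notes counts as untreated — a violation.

{E3}

E3: legal
F3: violates R4
G3: violates R2
A3: violates R4
B3: violates R2
C4: violates R2
D4: violates R4,R7
E4: violates R2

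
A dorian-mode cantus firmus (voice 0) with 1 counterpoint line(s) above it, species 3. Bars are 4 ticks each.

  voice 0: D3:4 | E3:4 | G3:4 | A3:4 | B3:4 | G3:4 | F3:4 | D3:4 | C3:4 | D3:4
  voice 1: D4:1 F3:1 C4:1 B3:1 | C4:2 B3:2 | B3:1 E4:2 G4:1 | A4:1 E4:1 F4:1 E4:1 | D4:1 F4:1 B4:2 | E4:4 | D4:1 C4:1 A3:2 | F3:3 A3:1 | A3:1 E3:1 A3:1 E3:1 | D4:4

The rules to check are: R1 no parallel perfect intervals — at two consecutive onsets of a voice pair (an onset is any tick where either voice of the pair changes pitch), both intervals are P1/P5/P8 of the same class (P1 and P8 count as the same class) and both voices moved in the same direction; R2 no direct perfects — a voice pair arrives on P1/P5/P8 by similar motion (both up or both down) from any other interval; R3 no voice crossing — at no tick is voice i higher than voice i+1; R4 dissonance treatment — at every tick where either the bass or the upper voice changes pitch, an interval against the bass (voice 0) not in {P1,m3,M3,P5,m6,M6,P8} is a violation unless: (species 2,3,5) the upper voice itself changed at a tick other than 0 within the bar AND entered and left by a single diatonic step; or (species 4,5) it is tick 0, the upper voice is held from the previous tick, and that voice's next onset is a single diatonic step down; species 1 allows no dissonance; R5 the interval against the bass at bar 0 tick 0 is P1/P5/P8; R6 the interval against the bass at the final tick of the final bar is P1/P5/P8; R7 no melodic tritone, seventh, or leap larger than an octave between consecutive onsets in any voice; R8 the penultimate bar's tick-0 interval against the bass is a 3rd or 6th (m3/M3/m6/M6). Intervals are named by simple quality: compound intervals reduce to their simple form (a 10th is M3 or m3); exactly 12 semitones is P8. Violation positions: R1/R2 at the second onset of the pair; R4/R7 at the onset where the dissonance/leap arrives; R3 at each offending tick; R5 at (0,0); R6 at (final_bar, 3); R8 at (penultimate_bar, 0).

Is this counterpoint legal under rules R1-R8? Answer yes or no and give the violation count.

bar 0: v0=D3 v1=D4 (P8)
bar 1: v0=E3 v1=C4 (m6)
bar 2: v0=G3 v1=B3 (M3)
bar 3: v0=A3 v1=A4 (P8)
bar 4: v0=B3 v1=D4 (m3)
bar 5: v0=G3 v1=E4 (M6)
bar 6: v0=F3 v1=D4 (M6)
bar 7: v0=D3 v1=F3 (m3)
bar 8: v0=C3 v1=A3 (M6)
bar 9: v0=D3 v1=D4 (P8)
  R4 @ bar0.2: D3/C4 m7 untreated
  R1 @ bar3.0: G3/G4 P8 -> A3/A4 P8 similar
  R4 @ bar4.1: B3/F4 TT untreated
  R7 @ bar4.2: F4->B4 leap 6st
  R2 @ bar9.0: C3/E3 M3 -> D3/D4 P8 similar
  R7 @ bar9.0: E3->D4 leap 10st

No (6 violations)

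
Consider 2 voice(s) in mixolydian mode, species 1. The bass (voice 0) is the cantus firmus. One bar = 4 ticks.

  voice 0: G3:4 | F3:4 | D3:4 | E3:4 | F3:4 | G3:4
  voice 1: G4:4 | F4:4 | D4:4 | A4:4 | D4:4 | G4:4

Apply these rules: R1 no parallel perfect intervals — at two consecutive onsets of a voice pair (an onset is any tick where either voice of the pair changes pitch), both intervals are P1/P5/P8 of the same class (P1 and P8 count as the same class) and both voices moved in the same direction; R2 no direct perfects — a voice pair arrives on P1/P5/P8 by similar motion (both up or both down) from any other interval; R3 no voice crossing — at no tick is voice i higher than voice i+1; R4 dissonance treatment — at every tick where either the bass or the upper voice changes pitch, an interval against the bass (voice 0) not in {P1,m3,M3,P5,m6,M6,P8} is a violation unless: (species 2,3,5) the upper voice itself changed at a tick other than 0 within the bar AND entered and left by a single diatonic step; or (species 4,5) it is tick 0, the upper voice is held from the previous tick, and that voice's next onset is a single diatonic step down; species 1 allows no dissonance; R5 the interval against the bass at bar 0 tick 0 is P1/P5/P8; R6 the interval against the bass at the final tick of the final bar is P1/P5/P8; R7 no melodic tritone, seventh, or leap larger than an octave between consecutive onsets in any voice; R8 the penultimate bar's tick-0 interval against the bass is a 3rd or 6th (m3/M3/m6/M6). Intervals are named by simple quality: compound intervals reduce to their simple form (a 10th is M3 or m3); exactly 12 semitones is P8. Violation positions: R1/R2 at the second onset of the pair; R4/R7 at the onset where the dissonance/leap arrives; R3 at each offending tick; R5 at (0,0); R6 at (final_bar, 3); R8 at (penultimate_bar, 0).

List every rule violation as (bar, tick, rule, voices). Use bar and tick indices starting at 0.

(1, 0, R1, (0, 1))
(2, 0, R1, (0, 1))
(3, 0, R4, (0, 1))
(5, 0, R2, (0, 1))

bar 0: v0=G3 v1=G4 downbeat P8
bar 1: v0=F3 v1=F4 downbeat P8
bar 2: v0=D3 v1=D4 downbeat P8
bar 3: v0=E3 v1=A4 downbeat P4
bar 4: v0=F3 v1=D4 downbeat M6
bar 5: v0=G3 v1=G4 downbeat P8
  -> R1 @ bar 1 tick 0 v(0, 1): G3/G4 P8 -> F3/F4 P8 similar
  -> R1 @ bar 2 tick 0 v(0, 1): F3/F4 P8 -> D3/D4 P8 similar
  -> R4 @ bar 3 tick 0 v(0, 1): E3/A4 P4 untreated
  -> R2 @ bar 5 tick 0 v(0, 1): F3/D4 M6 -> G3/G4 P8 similar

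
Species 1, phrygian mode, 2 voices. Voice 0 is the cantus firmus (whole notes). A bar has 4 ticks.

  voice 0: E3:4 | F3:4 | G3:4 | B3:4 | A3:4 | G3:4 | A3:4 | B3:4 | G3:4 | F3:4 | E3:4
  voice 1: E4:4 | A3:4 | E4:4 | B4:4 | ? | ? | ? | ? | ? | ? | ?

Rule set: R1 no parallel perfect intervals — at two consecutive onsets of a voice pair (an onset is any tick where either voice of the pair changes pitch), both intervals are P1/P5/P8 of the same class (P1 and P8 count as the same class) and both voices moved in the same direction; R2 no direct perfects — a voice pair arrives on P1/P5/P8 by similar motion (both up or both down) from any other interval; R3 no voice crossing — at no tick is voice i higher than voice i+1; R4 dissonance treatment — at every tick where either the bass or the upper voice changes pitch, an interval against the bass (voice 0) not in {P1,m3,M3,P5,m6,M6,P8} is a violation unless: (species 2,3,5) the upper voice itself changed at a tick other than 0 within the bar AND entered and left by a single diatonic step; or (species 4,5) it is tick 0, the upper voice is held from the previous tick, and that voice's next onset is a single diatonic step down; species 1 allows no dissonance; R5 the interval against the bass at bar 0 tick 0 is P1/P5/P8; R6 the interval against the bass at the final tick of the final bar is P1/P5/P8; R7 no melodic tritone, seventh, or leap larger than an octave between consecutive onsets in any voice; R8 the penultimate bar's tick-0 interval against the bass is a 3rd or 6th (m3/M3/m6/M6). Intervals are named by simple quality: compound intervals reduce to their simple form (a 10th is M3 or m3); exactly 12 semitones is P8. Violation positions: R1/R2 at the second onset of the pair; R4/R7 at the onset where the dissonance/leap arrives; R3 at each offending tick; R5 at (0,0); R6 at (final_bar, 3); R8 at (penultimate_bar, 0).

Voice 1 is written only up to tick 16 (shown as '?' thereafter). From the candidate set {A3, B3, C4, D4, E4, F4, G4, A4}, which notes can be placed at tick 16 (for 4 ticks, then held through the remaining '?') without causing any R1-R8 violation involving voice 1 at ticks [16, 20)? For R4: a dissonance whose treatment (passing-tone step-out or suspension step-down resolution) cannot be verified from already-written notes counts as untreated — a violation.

{}

A3: violates R1,R7
B3: violates R4
C4: violates R7
D4: violates R4
E4: violates R2
F4: violates R7
G4: violates R4
A4: violates R1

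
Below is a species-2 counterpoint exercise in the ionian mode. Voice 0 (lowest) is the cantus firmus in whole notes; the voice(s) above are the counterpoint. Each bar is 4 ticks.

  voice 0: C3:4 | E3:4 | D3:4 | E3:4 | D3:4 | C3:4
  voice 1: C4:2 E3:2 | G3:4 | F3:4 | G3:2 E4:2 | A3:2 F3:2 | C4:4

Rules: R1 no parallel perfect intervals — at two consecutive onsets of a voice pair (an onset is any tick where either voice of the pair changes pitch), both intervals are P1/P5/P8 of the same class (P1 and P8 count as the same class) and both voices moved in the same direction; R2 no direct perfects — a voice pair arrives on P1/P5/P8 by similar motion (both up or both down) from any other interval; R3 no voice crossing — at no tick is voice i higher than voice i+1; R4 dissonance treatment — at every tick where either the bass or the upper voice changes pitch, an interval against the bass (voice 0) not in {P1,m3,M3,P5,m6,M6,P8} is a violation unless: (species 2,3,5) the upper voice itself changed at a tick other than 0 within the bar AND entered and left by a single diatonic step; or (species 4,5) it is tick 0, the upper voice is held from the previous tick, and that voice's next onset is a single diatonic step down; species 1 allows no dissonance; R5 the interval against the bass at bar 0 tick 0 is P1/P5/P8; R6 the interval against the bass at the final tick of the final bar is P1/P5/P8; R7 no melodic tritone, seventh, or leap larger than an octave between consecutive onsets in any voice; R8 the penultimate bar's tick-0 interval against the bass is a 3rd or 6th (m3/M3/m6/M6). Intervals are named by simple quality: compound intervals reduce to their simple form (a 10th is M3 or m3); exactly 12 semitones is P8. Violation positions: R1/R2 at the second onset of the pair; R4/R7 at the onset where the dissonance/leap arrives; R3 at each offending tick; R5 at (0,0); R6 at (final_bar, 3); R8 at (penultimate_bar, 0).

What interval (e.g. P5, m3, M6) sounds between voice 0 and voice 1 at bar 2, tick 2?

m3

voice 0=D3 voice 1=F3 -> m3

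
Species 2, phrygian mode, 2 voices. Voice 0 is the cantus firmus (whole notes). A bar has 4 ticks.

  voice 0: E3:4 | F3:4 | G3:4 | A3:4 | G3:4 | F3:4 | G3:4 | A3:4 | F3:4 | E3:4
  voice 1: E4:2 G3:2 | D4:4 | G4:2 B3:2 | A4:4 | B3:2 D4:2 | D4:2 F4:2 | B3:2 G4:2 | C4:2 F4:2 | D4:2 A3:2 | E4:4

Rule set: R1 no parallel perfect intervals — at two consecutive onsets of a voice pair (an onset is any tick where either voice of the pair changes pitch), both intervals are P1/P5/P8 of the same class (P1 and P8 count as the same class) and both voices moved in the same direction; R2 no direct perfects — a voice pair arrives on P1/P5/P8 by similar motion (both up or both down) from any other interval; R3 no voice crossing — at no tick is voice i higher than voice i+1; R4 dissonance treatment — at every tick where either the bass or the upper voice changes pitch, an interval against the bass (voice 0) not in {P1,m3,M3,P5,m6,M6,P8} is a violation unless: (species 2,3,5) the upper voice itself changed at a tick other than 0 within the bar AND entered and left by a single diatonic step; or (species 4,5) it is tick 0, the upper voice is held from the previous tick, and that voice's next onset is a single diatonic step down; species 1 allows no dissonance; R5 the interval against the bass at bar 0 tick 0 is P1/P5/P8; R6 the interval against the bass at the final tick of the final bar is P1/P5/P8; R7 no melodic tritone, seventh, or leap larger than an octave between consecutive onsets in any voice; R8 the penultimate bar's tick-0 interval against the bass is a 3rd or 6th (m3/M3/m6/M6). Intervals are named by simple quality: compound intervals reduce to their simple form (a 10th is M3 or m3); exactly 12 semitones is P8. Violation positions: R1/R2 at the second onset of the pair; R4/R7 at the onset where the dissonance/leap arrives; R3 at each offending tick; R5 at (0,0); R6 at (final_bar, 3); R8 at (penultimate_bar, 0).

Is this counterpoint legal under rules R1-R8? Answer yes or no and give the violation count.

bar 0: v0=E3 v1=E4 (P8)
bar 1: v0=F3 v1=D4 (M6)
bar 2: v0=G3 v1=G4 (P8)
bar 3: v0=A3 v1=A4 (P8)
bar 4: v0=G3 v1=B3 (M3)
bar 5: v0=F3 v1=D4 (M6)
bar 6: v0=G3 v1=B3 (M3)
bar 7: v0=A3 v1=C4 (m3)
bar 8: v0=F3 v1=D4 (M6)
bar 9: v0=E3 v1=E4 (P8)
  R2 @ bar2.0: F3/D4 M6 -> G3/G4 P8 similar
  R2 @ bar3.0: G3/B3 M3 -> A3/A4 P8 similar
  R7 @ bar3.0: B3->A4 leap 10st
  R7 @ bar4.0: A4->B3 leap 10st
  R7 @ bar6.0: F4->B3 leap 6st

No (5 violations)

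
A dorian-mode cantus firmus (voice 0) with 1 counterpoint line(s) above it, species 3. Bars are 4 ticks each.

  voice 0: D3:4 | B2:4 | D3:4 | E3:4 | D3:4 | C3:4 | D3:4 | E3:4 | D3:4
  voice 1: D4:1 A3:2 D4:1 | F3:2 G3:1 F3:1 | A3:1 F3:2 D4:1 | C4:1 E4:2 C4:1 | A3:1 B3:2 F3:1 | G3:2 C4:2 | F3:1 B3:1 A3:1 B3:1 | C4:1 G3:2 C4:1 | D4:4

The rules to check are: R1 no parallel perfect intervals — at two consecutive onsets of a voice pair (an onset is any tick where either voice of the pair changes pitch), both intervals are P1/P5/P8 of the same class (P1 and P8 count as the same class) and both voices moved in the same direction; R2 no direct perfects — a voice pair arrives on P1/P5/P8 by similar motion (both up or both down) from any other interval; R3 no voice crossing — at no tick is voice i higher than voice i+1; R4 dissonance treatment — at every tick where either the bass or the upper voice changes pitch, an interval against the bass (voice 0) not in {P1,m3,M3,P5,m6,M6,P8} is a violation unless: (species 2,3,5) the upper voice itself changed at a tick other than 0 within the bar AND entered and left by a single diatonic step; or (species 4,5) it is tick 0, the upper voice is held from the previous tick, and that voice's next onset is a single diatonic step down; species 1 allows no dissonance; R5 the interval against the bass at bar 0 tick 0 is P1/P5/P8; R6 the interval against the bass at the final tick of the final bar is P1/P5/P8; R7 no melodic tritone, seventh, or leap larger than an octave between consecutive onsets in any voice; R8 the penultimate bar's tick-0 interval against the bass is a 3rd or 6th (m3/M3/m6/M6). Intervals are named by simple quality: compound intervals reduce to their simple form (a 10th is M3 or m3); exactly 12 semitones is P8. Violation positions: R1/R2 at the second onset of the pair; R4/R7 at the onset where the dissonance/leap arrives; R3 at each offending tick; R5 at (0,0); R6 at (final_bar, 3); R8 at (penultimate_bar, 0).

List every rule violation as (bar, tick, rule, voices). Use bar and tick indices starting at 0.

bar 0: v0=D3 v1=D4 downbeat P8
bar 1: v0=B2 v1=F3 downbeat TT
bar 2: v0=D3 v1=A3 downbeat P5
bar 3: v0=E3 v1=C4 downbeat m6
bar 4: v0=D3 v1=A3 downbeat P5
bar 5: v0=C3 v1=G3 downbeat P5
bar 6: v0=D3 v1=F3 downbeat m3
bar 7: v0=E3 v1=C4 downbeat m6
bar 8: v0=D3 v1=D4 downbeat P8
  -> R4 @ bar 1 tick 0 v(0, 1): B2/F3 TT untreated
  -> R4 @ bar 1 tick 3 v(0, 1): B2/F3 TT untreated
  -> R2 @ bar 2 tick 0 v(0, 1): B2/F3 TT -> D3/A3 P5 similar
  -> R2 @ bar 4 tick 0 v(0, 1): E3/C4 m6 -> D3/A3 P5 similar
  -> R7 @ bar 4 tick 3 v(1,): B3->F3 leap 6st
  -> R7 @ bar 6 tick 1 v(1,): F3->B3 leap 6st

(1, 0, R4, (0, 1))
(1, 3, R4, (0, 1))
(2, 0, R2, (0, 1))
(4, 0, R2, (0, 1))
(4, 3, R7, (1,))
(6, 1, R7, (1,))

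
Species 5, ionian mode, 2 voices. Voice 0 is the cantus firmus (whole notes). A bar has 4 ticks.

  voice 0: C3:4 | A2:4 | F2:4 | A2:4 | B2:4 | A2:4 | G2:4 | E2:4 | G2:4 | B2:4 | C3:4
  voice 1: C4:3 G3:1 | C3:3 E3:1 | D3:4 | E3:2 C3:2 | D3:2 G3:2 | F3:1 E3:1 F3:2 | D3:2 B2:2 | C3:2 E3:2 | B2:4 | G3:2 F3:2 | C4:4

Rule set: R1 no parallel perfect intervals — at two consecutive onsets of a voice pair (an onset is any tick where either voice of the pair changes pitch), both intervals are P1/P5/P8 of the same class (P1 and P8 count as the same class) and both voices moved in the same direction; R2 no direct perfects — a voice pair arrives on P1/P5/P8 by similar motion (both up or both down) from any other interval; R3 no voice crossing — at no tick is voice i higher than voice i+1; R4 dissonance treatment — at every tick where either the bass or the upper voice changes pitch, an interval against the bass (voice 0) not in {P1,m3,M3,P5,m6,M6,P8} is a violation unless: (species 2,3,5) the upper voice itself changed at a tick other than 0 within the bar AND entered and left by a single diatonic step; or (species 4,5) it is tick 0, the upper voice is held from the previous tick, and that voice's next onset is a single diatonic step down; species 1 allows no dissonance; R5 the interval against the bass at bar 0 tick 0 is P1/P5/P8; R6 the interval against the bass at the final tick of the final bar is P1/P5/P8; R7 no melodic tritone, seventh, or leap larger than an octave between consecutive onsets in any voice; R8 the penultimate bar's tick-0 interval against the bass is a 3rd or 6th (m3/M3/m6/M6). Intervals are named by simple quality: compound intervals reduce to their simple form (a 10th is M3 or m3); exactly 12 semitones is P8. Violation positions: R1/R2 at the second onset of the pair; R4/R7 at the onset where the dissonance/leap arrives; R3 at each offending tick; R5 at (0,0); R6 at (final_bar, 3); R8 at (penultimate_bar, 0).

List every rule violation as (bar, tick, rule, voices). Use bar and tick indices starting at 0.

bar 0: v0=C3 v1=C4 downbeat P8
bar 1: v0=A2 v1=C3 downbeat m3
bar 2: v0=F2 v1=D3 downbeat M6
bar 3: v0=A2 v1=E3 downbeat P5
bar 4: v0=B2 v1=D3 downbeat m3
bar 5: v0=A2 v1=F3 downbeat m6
bar 6: v0=G2 v1=D3 downbeat P5
bar 7: v0=E2 v1=C3 downbeat m6
bar 8: v0=G2 v1=B2 downbeat M3
bar 9: v0=B2 v1=G3 downbeat m6
bar 10: v0=C3 v1=C4 downbeat P8
  -> R2 @ bar 3 tick 0 v(0, 1): F2/D3 M6 -> A2/E3 P5 similar
  -> R2 @ bar 6 tick 0 v(0, 1): A2/F3 m6 -> G2/D3 P5 similar
  -> R4 @ bar 9 tick 2 v(0, 1): B2/F3 TT untreated
  -> R2 @ bar 10 tick 0 v(0, 1): B2/F3 TT -> C3/C4 P8 similar

(3, 0, R2, (0, 1))
(6, 0, R2, (0, 1))
(9, 2, R4, (0, 1))
(10, 0, R2, (0, 1))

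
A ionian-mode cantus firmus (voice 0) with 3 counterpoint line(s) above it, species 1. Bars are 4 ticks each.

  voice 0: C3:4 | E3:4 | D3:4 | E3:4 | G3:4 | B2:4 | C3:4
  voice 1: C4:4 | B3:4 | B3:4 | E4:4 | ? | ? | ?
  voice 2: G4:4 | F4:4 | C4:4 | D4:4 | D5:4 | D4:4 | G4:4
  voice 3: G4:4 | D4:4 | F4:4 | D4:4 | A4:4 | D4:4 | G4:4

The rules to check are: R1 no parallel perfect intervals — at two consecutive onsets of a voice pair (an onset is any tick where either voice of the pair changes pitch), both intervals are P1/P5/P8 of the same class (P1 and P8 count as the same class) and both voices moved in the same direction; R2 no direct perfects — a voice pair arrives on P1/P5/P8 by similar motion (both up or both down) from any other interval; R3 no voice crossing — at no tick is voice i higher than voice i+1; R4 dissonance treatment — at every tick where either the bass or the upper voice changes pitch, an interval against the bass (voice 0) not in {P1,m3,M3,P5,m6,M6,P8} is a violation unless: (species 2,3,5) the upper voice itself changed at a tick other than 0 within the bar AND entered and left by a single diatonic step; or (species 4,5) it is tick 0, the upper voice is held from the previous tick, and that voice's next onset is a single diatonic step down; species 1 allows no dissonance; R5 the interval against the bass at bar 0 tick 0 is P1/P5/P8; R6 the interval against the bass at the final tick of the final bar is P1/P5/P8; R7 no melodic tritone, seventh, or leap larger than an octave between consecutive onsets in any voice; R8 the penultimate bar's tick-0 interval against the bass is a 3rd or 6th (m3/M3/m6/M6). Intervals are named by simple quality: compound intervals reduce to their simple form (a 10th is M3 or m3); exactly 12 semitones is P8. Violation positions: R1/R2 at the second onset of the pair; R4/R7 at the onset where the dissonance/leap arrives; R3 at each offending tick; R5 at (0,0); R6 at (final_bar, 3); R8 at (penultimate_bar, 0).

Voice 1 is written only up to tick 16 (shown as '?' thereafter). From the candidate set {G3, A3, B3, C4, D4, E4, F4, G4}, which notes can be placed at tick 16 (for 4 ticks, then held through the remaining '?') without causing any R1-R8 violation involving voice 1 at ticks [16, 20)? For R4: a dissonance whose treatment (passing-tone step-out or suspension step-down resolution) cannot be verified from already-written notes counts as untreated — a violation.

G3: legal
A3: violates R4
B3: legal
C4: violates R4
D4: legal
E4: legal
F4: violates R4
G4: violates R1,R2

{B3, D4, E4, G3}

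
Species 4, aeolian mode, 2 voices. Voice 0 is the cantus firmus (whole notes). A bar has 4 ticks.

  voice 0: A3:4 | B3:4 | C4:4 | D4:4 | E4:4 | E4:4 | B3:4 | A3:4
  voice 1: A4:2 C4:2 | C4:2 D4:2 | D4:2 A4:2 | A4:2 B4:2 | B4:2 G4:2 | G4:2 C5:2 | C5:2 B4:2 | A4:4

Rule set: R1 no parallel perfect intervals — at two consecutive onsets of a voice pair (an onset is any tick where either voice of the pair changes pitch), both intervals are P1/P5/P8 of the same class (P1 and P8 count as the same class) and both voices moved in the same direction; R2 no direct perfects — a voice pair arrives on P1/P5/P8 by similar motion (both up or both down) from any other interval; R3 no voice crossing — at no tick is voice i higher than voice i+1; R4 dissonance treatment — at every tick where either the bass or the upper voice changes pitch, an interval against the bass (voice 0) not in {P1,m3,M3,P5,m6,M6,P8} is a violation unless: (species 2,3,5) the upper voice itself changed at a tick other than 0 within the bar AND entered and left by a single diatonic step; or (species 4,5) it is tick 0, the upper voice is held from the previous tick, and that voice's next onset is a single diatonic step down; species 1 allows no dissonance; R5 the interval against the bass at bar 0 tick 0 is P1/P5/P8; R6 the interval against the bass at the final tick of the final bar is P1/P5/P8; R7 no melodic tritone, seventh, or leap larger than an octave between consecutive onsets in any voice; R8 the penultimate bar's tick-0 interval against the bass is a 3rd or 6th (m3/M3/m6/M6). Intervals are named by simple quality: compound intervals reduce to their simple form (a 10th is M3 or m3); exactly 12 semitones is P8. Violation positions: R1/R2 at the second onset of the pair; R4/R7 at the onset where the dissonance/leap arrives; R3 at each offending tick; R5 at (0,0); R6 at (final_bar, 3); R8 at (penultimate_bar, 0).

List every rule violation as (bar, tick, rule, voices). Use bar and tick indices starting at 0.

(1, 0, R4, (0, 1))
(2, 0, R4, (0, 1))
(6, 0, R8, (0, 1))
(7, 0, R1, (0, 1))

bar 0: v0=A3 v1=A4 downbeat P8
bar 1: v0=B3 v1=C4 downbeat m2
bar 2: v0=C4 v1=D4 downbeat M2
bar 3: v0=D4 v1=A4 downbeat P5
bar 4: v0=E4 v1=B4 downbeat P5
bar 5: v0=E4 v1=G4 downbeat m3
bar 6: v0=B3 v1=C5 downbeat m2
bar 7: v0=A3 v1=A4 downbeat P8
  -> R4 @ bar 1 tick 0 v(0, 1): B3/C4 m2 untreated
  -> R4 @ bar 2 tick 0 v(0, 1): C4/D4 M2 untreated
  -> R8 @ bar 6 tick 0 v(0, 1): penult m2 not 3rd/6th
  -> R1 @ bar 7 tick 0 v(0, 1): B3/B4 P8 -> A3/A4 P8 similar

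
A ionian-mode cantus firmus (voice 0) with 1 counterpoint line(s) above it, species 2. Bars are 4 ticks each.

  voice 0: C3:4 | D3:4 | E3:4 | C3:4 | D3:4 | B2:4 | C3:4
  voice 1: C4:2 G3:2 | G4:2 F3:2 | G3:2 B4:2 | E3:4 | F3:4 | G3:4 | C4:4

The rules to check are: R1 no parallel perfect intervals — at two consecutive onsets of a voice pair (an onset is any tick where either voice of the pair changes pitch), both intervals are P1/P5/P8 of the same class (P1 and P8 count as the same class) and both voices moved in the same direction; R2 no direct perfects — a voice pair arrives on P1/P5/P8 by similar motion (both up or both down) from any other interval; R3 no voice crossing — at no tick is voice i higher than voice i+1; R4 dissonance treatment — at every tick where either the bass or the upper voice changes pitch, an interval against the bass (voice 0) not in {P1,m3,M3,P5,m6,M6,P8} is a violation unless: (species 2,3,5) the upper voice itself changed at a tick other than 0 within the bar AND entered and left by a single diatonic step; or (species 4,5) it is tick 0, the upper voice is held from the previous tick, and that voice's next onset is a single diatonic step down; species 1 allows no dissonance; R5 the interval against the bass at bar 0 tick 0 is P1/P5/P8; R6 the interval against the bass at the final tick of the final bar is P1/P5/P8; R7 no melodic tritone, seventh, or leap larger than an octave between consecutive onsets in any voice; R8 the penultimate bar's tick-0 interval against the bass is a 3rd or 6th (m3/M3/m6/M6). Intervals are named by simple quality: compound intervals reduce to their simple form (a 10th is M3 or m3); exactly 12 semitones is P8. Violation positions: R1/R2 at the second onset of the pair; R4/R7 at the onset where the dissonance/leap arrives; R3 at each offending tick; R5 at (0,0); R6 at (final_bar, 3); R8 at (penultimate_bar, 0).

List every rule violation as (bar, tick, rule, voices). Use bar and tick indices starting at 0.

(1, 0, R4, (0, 1))
(1, 2, R7, (1,))
(2, 2, R7, (1,))
(3, 0, R7, (1,))
(6, 0, R2, (0, 1))

bar 0: v0=C3 v1=C4 downbeat P8
bar 1: v0=D3 v1=G4 downbeat P4
bar 2: v0=E3 v1=G3 downbeat m3
bar 3: v0=C3 v1=E3 downbeat M3
bar 4: v0=D3 v1=F3 downbeat m3
bar 5: v0=B2 v1=G3 downbeat m6
bar 6: v0=C3 v1=C4 downbeat P8
  -> R4 @ bar 1 tick 0 v(0, 1): D3/G4 P4 untreated
  -> R7 @ bar 1 tick 2 v(1,): G4->F3 leap 14st
  -> R7 @ bar 2 tick 2 v(1,): G3->B4 leap 16st
  -> R7 @ bar 3 tick 0 v(1,): B4->E3 leap 19st
  -> R2 @ bar 6 tick 0 v(0, 1): B2/G3 m6 -> C3/C4 P8 similar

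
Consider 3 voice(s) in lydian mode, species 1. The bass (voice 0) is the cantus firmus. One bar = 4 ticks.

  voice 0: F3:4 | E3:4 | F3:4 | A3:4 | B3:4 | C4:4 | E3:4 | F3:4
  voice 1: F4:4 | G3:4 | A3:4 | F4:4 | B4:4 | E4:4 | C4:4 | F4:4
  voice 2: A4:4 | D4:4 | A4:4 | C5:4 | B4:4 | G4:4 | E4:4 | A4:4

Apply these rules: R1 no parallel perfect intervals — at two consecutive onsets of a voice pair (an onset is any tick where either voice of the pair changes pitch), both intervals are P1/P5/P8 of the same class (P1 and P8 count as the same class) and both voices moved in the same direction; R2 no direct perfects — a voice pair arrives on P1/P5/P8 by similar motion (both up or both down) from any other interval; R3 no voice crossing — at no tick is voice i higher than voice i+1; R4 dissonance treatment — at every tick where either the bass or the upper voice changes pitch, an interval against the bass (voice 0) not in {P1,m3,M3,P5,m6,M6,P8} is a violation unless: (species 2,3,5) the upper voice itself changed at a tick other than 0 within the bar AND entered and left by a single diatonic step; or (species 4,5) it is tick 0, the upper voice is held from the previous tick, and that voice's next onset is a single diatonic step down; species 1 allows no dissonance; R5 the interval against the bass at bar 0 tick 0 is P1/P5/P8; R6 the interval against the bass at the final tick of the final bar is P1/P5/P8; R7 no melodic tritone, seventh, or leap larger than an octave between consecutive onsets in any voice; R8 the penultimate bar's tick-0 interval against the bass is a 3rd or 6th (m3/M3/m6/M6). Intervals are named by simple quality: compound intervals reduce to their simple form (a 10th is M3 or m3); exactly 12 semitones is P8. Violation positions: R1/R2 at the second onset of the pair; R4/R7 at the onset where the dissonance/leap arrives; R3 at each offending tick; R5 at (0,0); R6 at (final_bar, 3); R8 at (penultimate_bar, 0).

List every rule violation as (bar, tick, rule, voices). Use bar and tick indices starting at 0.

(0, 0, R5, (0, 2))
(1, 0, R2, (1, 2))
(1, 0, R4, (0, 2))
(1, 0, R7, (1,))
(2, 0, R2, (1, 2))
(3, 0, R2, (1, 2))
(4, 0, R2, (0, 1))
(4, 0, R7, (1,))
(6, 0, R2, (0, 2))
(6, 0, R8, (0, 2))
(7, 0, R2, (0, 1))
(7, 3, R6, (0, 2))

bar 0: v0=F3 v1=F4 v2=A4 downbeat M3
bar 1: v0=E3 v1=G3 v2=D4 downbeat m7
bar 2: v0=F3 v1=A3 v2=A4 downbeat M3
bar 3: v0=A3 v1=F4 v2=C5 downbeat m3
bar 4: v0=B3 v1=B4 v2=B4 downbeat P8
bar 5: v0=C4 v1=E4 v2=G4 downbeat P5
bar 6: v0=E3 v1=C4 v2=E4 downbeat P8
bar 7: v0=F3 v1=F4 v2=A4 downbeat M3
  -> R5 @ bar 0 tick 0 v(0, 2): opens on M3
  -> R2 @ bar 1 tick 0 v(1, 2): F4/A4 M3 -> G3/D4 P5 similar
  -> R4 @ bar 1 tick 0 v(0, 2): E3/D4 m7 untreated
  -> R7 @ bar 1 tick 0 v(1,): F4->G3 leap 10st
  -> R2 @ bar 2 tick 0 v(1, 2): G3/D4 P5 -> A3/A4 P8 similar
  -> R2 @ bar 3 tick 0 v(1, 2): A3/A4 P8 -> F4/C5 P5 similar
  -> R2 @ bar 4 tick 0 v(0, 1): A3/F4 m6 -> B3/B4 P8 similar
  -> R7 @ bar 4 tick 0 v(1,): F4->B4 leap 6st
  -> R2 @ bar 6 tick 0 v(0, 2): C4/G4 P5 -> E3/E4 P8 similar
  -> R8 @ bar 6 tick 0 v(0, 2): penult P8 not 3rd/6th
  -> R2 @ bar 7 tick 0 v(0, 1): E3/C4 m6 -> F3/F4 P8 similar
  -> R6 @ bar 7 tick 3 v(0, 2): closes on M3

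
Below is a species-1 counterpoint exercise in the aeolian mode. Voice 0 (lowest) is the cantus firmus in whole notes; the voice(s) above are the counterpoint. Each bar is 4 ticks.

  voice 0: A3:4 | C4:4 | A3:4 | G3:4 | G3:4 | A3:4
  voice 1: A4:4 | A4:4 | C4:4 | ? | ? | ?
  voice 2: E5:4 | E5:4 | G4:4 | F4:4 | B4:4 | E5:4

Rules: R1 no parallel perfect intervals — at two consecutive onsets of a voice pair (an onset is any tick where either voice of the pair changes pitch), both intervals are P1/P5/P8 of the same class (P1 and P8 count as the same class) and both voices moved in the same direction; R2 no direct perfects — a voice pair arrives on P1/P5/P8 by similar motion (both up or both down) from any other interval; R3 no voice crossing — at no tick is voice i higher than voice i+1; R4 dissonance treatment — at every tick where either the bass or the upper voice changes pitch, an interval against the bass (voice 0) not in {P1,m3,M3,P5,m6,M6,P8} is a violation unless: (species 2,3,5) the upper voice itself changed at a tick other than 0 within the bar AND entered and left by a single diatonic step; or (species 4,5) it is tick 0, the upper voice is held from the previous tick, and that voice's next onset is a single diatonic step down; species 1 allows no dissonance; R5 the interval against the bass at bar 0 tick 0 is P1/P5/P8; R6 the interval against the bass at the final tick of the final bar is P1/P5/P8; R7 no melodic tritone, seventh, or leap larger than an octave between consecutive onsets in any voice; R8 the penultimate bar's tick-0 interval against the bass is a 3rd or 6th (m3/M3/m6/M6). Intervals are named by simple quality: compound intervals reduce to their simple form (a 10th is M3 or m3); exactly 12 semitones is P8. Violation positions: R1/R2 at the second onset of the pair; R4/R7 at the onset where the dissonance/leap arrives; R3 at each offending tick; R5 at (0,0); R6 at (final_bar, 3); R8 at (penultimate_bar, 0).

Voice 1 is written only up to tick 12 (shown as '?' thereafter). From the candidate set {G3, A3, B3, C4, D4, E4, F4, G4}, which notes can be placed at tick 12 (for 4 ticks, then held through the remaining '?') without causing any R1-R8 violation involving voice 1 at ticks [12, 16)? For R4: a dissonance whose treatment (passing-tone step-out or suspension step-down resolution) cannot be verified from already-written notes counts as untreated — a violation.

{B3, D4, E4}

G3: violates R2
A3: violates R4
B3: legal
C4: violates R4
D4: legal
E4: legal
F4: violates R4
G4: violates R3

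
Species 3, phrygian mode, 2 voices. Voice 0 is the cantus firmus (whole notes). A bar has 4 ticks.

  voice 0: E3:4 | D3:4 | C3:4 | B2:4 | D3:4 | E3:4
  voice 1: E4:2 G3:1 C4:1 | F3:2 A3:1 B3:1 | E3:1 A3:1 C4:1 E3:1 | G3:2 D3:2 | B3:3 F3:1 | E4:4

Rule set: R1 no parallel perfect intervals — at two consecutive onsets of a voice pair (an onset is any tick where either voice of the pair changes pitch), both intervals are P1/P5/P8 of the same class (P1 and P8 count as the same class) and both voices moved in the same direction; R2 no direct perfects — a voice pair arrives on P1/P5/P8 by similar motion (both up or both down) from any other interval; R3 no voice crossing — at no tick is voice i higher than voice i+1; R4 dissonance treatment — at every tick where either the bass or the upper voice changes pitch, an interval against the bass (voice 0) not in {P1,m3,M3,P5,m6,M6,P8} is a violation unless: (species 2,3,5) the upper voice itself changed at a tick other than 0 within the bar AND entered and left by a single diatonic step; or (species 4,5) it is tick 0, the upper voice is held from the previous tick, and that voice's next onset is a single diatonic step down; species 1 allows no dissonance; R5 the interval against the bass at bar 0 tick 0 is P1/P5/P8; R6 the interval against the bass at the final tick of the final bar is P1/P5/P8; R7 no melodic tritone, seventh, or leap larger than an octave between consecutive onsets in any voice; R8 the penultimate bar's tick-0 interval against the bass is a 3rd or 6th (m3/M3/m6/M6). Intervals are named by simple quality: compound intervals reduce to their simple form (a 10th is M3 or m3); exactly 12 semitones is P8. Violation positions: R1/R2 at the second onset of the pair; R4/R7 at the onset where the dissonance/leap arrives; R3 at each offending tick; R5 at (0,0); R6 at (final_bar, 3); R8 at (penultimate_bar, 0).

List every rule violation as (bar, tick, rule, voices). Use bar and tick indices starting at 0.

(4, 3, R7, (1,))
(5, 0, R2, (0, 1))
(5, 0, R7, (1,))

bar 0: v0=E3 v1=E4 downbeat P8
bar 1: v0=D3 v1=F3 downbeat m3
bar 2: v0=C3 v1=E3 downbeat M3
bar 3: v0=B2 v1=G3 downbeat m6
bar 4: v0=D3 v1=B3 downbeat M6
bar 5: v0=E3 v1=E4 downbeat P8
  -> R7 @ bar 4 tick 3 v(1,): B3->F3 leap 6st
  -> R2 @ bar 5 tick 0 v(0, 1): D3/F3 m3 -> E3/E4 P8 similar
  -> R7 @ bar 5 tick 0 v(1,): F3->E4 leap 11st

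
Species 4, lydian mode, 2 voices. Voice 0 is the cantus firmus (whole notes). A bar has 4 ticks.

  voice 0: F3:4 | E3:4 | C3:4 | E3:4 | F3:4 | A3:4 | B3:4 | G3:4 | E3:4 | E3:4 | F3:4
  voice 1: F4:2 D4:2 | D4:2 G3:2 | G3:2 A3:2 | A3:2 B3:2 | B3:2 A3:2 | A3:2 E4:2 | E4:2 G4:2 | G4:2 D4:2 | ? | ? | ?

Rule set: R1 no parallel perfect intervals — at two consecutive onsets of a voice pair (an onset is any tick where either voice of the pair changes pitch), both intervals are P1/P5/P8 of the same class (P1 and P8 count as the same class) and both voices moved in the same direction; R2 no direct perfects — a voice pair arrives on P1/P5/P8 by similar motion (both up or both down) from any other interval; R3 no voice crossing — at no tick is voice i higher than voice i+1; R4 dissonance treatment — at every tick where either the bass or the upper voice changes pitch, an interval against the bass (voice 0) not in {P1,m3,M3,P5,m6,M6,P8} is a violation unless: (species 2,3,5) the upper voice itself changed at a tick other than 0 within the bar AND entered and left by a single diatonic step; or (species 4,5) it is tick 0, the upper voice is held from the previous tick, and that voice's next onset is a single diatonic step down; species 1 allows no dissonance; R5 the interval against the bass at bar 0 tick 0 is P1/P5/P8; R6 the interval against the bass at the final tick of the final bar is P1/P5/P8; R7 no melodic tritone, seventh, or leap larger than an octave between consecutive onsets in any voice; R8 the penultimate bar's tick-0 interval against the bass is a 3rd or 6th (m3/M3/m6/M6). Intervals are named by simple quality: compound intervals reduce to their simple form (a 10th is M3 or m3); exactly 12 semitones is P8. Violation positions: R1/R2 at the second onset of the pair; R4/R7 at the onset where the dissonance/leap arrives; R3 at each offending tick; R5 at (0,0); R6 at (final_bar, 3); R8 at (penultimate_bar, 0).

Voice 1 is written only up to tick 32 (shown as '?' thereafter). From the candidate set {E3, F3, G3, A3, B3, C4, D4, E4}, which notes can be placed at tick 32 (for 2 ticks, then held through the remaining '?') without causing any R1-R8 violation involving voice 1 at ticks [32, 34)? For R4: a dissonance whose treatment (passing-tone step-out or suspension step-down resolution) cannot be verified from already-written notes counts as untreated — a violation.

{C4, E4, G3}

E3: violates R2,R7
F3: violates R4
G3: legal
A3: violates R4
B3: violates R1
C4: legal
D4: violates R4
E4: legal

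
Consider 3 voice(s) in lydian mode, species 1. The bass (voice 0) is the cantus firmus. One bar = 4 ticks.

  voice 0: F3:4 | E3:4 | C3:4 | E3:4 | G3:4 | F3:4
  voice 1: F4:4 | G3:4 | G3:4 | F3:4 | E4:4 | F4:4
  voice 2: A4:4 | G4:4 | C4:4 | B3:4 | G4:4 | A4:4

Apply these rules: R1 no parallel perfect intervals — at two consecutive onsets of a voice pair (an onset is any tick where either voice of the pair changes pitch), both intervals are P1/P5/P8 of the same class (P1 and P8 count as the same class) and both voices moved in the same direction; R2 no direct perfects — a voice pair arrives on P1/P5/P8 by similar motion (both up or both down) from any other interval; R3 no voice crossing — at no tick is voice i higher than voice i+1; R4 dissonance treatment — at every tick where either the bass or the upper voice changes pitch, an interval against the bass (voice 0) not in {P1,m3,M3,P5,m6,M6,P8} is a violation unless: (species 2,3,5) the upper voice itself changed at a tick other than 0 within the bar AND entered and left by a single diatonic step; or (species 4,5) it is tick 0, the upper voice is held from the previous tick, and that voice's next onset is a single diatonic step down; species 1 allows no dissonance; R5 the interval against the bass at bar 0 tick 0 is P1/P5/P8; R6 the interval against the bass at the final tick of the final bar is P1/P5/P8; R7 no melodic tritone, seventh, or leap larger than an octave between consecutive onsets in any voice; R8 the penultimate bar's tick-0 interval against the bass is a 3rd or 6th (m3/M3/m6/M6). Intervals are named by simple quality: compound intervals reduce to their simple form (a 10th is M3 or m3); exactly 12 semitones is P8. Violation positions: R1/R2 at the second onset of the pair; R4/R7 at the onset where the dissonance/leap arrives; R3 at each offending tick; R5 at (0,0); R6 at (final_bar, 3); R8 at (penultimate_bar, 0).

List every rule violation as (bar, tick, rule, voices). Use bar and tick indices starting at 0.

bar 0: v0=F3 v1=F4 v2=A4 downbeat M3
bar 1: v0=E3 v1=G3 v2=G4 downbeat m3
bar 2: v0=C3 v1=G3 v2=C4 downbeat P8
bar 3: v0=E3 v1=F3 v2=B3 downbeat P5
bar 4: v0=G3 v1=E4 v2=G4 downbeat P8
bar 5: v0=F3 v1=F4 v2=A4 downbeat M3
  -> R5 @ bar 0 tick 0 v(0, 2): opens on M3
  -> R2 @ bar 1 tick 0 v(1, 2): F4/A4 M3 -> G3/G4 P8 similar
  -> R7 @ bar 1 tick 0 v(1,): F4->G3 leap 10st
  -> R2 @ bar 2 tick 0 v(0, 2): E3/G4 m3 -> C3/C4 P8 similar
  -> R4 @ bar 3 tick 0 v(0, 1): E3/F3 m2 untreated
  -> R2 @ bar 4 tick 0 v(0, 2): E3/B3 P5 -> G3/G4 P8 similar
  -> R7 @ bar 4 tick 0 v(1,): F3->E4 leap 11st
  -> R8 @ bar 4 tick 0 v(0, 2): penult P8 not 3rd/6th
  -> R6 @ bar 5 tick 3 v(0, 2): closes on M3

(0, 0, R5, (0, 2))
(1, 0, R2, (1, 2))
(1, 0, R7, (1,))
(2, 0, R2, (0, 2))
(3, 0, R4, (0, 1))
(4, 0, R2, (0, 2))
(4, 0, R7, (1,))
(4, 0, R8, (0, 2))
(5, 3, R6, (0, 2))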